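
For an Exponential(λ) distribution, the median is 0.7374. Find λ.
λ = 0.9400

For X ~ Exponential(λ), the CDF is F(x) = 1 - e^(-λx).
The median m satisfies F(m) = 0.5:
1 - e^(-λm) = 0.5
e^(-λm) = 0.5
λm = ln(2)
m = ln(2) / λ

Given m = 0.7374:
λ = ln(2) / 0.7374 = 0.693147 / 0.7374 = 0.9400

Verification: ln(2) / 0.9400 = 0.7374 ✓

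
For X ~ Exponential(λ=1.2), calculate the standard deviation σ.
0.8333

We have X ~ Exponential(λ=1.2).

For an Exponential distribution with λ=1.2:
σ = √Var(X) = 0.8333

The standard deviation is the square root of the variance.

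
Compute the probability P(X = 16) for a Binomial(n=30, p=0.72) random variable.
0.013809

We have X ~ Binomial(n=30, p=0.72).

For a Binomial distribution, the PMF gives us the probability of each outcome.

Using the PMF formula:
P(X = 16) = 0.013809

Rounded to 4 decimal places: 0.0138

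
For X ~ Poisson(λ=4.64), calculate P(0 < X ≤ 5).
0.669189

We have X ~ Poisson(λ=4.64).

To find P(0 < X ≤ 5), we use:
P(0 < X ≤ 5) = P(X ≤ 5) - P(X ≤ 0)
                 = F(5) - F(0)
                 = 0.678847 - 0.009658
                 = 0.669189

So there's approximately a 66.9% chance that X falls in this range.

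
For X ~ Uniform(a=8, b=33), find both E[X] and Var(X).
E[X] = 20.5000, Var(X) = 52.0833

We have X ~ Uniform(a=8, b=33).

For a Uniform distribution with a=8, b=33:

Expected value:
E[X] = 20.5000

Variance:
Var(X) = 52.0833

Standard deviation:
σ = √Var(X) = 7.2169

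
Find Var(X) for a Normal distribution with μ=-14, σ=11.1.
123.2100

We have X ~ Normal(μ=-14, σ=11.1).

For a Normal distribution with μ=-14, σ=11.1:
Var(X) = 123.2100

The variance measures the spread of the distribution around the mean.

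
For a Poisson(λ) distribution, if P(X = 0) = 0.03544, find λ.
λ = 3.3399

For a Poisson(λ) distribution, the PMF at 0 is:
P(X = 0) = λ^0 e^(-λ) / 0! = e^(-λ)

Given P(X = 0) = 0.03544:
e^(-λ) = 0.03544
-λ = ln(0.03544)
λ = -ln(0.03544) = 3.3399

Verification: e^(-3.3399) = 0.03544 ✓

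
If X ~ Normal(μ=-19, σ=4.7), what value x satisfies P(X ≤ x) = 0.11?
-24.7647

We have X ~ Normal(μ=-19, σ=4.7).

We want to find x such that P(X ≤ x) = 0.11.

This is the 11th percentile, which means 11% of values fall below this point.

Using the inverse CDF (quantile function):
x = F⁻¹(0.11) = -24.7647

Verification: P(X ≤ -24.7647) = 0.11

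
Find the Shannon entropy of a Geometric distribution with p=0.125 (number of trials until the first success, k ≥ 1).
3.0142 nats

We have X ~ Geometric(p=0.125) (number of trials until the first success, k ≥ 1).

The Shannon entropy measures the uncertainty or information content of the distribution.

For a Geometric distribution with p=0.125 (number of trials until the first success, k ≥ 1):
H(X) = 3.0142 nats

(In bits, this would be 4.3485 bits.)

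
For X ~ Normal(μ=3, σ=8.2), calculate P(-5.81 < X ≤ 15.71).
0.798105

We have X ~ Normal(μ=3, σ=8.2).

To find P(-5.81 < X ≤ 15.71), we use:
P(-5.81 < X ≤ 15.71) = P(X ≤ 15.71) - P(X ≤ -5.81)
                 = F(15.71) - F(-5.81)
                 = 0.939429 - 0.141324
                 = 0.798105

So there's approximately a 79.8% chance that X falls in this range.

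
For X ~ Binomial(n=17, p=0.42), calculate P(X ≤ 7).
0.574954

We have X ~ Binomial(n=17, p=0.42).

The CDF gives us P(X ≤ k).

Using the CDF:
P(X ≤ 7) = 0.574954

This means there's approximately a 57.5% chance that X is at most 7.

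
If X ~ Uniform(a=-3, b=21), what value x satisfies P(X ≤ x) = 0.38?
6.1200

We have X ~ Uniform(a=-3, b=21).

We want to find x such that P(X ≤ x) = 0.38.

This is the 38th percentile, which means 38% of values fall below this point.

Using the inverse CDF (quantile function):
x = F⁻¹(0.38) = 6.1200

Verification: P(X ≤ 6.1200) = 0.38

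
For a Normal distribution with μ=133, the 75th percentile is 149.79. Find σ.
σ = 24.8929

For X ~ Normal(μ, σ), the p-th percentile satisfies x = μ + z_p × σ,
where z_p = Φ⁻¹(p) is the standard normal quantile.

Step 1: z_{0.75} = Φ⁻¹(0.75) = 0.6745

Step 2: Solve for σ:
149.79 = 133 + 0.6745 × σ
σ = (149.79 - 133) / 0.6745
σ = 16.79 / 0.6745
σ = 24.8929

Verification: μ + z × σ = 133 + 0.6745 × 24.8929 = 149.79 ✓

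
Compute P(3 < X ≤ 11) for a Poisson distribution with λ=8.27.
0.832335

We have X ~ Poisson(λ=8.27).

To find P(3 < X ≤ 11), we use:
P(3 < X ≤ 11) = P(X ≤ 11) - P(X ≤ 3)
                 = F(11) - F(3)
                 = 0.867607 - 0.035272
                 = 0.832335

So there's approximately a 83.2% chance that X falls in this range.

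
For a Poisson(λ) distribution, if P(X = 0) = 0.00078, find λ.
λ = 7.1562

For a Poisson(λ) distribution, the PMF at 0 is:
P(X = 0) = λ^0 e^(-λ) / 0! = e^(-λ)

Given P(X = 0) = 0.00078:
e^(-λ) = 0.00078
-λ = ln(0.00078)
λ = -ln(0.00078) = 7.1562

Verification: e^(-7.1562) = 0.00078 ✓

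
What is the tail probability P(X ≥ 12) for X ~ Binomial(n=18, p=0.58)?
0.310511

We have X ~ Binomial(n=18, p=0.58).

For discrete distributions, P(X ≥ 12) = 1 - P(X ≤ 11).

P(X ≤ 11) = 0.689489
P(X ≥ 12) = 1 - 0.689489 = 0.310511

So there's approximately a 31.1% chance that X is at least 12.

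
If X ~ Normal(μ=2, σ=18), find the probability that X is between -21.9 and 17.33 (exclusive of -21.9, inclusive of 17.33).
0.710675

We have X ~ Normal(μ=2, σ=18).

To find P(-21.9 < X ≤ 17.33), we use:
P(-21.9 < X ≤ 17.33) = P(X ≤ 17.33) - P(X ≤ -21.9)
                 = F(17.33) - F(-21.9)
                 = 0.802800 - 0.092126
                 = 0.710675

So there's approximately a 71.1% chance that X falls in this range.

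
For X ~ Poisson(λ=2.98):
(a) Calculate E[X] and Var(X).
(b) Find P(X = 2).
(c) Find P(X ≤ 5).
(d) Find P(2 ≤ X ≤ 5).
(a) E[X] = 2.9800, Var(X) = 2.9800
(b) P(X = 2) = 0.225530
(c) P(X ≤ 5) = 0.918085
(d) P(2 ≤ X ≤ 5) = 0.715929

We have X ~ Poisson(λ=2.98).

(a) Moments:
E[X] = 2.9800
Var(X) = 2.9800
σ = √Var(X) = 1.7263

(b) Point probability using PMF:
P(X = 2) = 0.225530

(c) Cumulative probability using CDF:
P(X ≤ 5) = F(5) = 0.918085

(d) Range probability:
P(2 ≤ X ≤ 5) = P(X ≤ 5) - P(X ≤ 1)
                   = F(5) - F(1)
                   = 0.918085 - 0.202155
                   = 0.715929

This means approximately 71.6% of outcomes fall in the interval [2, 5].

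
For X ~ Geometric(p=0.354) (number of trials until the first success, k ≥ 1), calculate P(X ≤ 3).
0.730414

We have X ~ Geometric(p=0.354) (number of trials until the first success, k ≥ 1).

The CDF gives us P(X ≤ k).

Using the CDF:
P(X ≤ 3) = 0.730414

This means there's approximately a 73.0% chance that X is at most 3.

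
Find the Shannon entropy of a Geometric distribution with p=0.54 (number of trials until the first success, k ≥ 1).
1.2777 nats

We have X ~ Geometric(p=0.54) (number of trials until the first success, k ≥ 1).

The Shannon entropy measures the uncertainty or information content of the distribution.

For a Geometric distribution with p=0.54 (number of trials until the first success, k ≥ 1):
H(X) = 1.2777 nats

(In bits, this would be 1.8433 bits.)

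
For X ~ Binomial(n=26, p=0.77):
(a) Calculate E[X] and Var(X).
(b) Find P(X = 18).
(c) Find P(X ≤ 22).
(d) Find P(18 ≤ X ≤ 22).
(a) E[X] = 20.0200, Var(X) = 4.6046
(b) P(X = 18) = 0.110768
(c) P(X ≤ 22) = 0.880224
(d) P(18 ≤ X ≤ 22) = 0.758014

We have X ~ Binomial(n=26, p=0.77).

(a) Moments:
E[X] = 20.0200
Var(X) = 4.6046
σ = √Var(X) = 2.1458

(b) Point probability using PMF:
P(X = 18) = 0.110768

(c) Cumulative probability using CDF:
P(X ≤ 22) = F(22) = 0.880224

(d) Range probability:
P(18 ≤ X ≤ 22) = P(X ≤ 22) - P(X ≤ 17)
                   = F(22) - F(17)
                   = 0.880224 - 0.122210
                   = 0.758014

This means approximately 75.8% of outcomes fall in the interval [18, 22].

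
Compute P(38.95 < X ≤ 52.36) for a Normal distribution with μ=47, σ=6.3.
0.701894

We have X ~ Normal(μ=47, σ=6.3).

To find P(38.95 < X ≤ 52.36), we use:
P(38.95 < X ≤ 52.36) = P(X ≤ 52.36) - P(X ≤ 38.95)
                 = F(52.36) - F(38.95)
                 = 0.802558 - 0.100664
                 = 0.701894

So there's approximately a 70.2% chance that X falls in this range.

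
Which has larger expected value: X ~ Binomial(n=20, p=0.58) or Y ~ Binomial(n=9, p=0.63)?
X has larger mean (11.6000 > 5.6700)

Compute the expected value for each distribution:

X ~ Binomial(n=20, p=0.58):
E[X] = 11.6000

Y ~ Binomial(n=9, p=0.63):
E[Y] = 5.6700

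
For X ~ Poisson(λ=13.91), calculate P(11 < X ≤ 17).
0.565849

We have X ~ Poisson(λ=13.91).

To find P(11 < X ≤ 17), we use:
P(11 < X ≤ 17) = P(X ≤ 17) - P(X ≤ 11)
                 = F(17) - F(11)
                 = 0.833554 - 0.267705
                 = 0.565849

So there's approximately a 56.6% chance that X falls in this range.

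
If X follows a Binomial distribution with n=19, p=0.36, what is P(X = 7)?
0.186468

We have X ~ Binomial(n=19, p=0.36).

For a Binomial distribution, the PMF gives us the probability of each outcome.

Using the PMF formula:
P(X = 7) = 0.186468

Rounded to 4 decimal places: 0.1865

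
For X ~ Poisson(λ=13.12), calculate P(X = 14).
0.102973

We have X ~ Poisson(λ=13.12).

For a Poisson distribution, the PMF gives us the probability of each outcome.

Using the PMF formula:
P(X = 14) = 0.102973

Rounded to 4 decimal places: 0.1030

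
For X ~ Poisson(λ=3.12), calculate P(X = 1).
0.137770

We have X ~ Poisson(λ=3.12).

For a Poisson distribution, the PMF gives us the probability of each outcome.

Using the PMF formula:
P(X = 1) = 0.137770

Rounded to 4 decimal places: 0.1378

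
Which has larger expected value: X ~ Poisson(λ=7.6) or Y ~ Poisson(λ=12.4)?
Y has larger mean (12.4000 > 7.6000)

Compute the expected value for each distribution:

X ~ Poisson(λ=7.6):
E[X] = 7.6000

Y ~ Poisson(λ=12.4):
E[Y] = 12.4000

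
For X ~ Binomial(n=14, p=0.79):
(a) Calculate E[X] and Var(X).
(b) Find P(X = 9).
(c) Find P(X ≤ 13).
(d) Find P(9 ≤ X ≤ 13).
(a) E[X] = 11.0600, Var(X) = 2.3226
(b) P(X = 9) = 0.097995
(c) P(X ≤ 13) = 0.963121
(d) P(9 ≤ X ≤ 13) = 0.908854

We have X ~ Binomial(n=14, p=0.79).

(a) Moments:
E[X] = 11.0600
Var(X) = 2.3226
σ = √Var(X) = 1.5240

(b) Point probability using PMF:
P(X = 9) = 0.097995

(c) Cumulative probability using CDF:
P(X ≤ 13) = F(13) = 0.963121

(d) Range probability:
P(9 ≤ X ≤ 13) = P(X ≤ 13) - P(X ≤ 8)
                   = F(13) - F(8)
                   = 0.963121 - 0.054267
                   = 0.908854

This means approximately 90.9% of outcomes fall in the interval [9, 13].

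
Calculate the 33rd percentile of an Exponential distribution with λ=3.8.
0.1054

We have X ~ Exponential(λ=3.8).

We want to find x such that P(X ≤ x) = 0.33.

This is the 33rd percentile, which means 33% of values fall below this point.

Using the inverse CDF (quantile function):
x = F⁻¹(0.33) = 0.1054

Verification: P(X ≤ 0.1054) = 0.33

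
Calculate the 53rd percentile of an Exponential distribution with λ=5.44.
0.1388

We have X ~ Exponential(λ=5.44).

We want to find x such that P(X ≤ x) = 0.53.

This is the 53rd percentile, which means 53% of values fall below this point.

Using the inverse CDF (quantile function):
x = F⁻¹(0.53) = 0.1388

Verification: P(X ≤ 0.1388) = 0.53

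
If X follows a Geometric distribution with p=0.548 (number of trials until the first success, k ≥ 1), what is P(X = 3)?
0.111959

We have X ~ Geometric(p=0.548) (number of trials until the first success, k ≥ 1).

For a Geometric distribution, the PMF gives us the probability of each outcome.

Using the PMF formula:
P(X = 3) = 0.111959

Rounded to 4 decimal places: 0.1120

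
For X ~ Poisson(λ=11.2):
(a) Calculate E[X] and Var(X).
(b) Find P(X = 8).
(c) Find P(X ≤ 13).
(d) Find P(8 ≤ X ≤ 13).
(a) E[X] = 11.2000, Var(X) = 11.2000
(b) P(X = 8) = 0.083970
(c) P(X ≤ 13) = 0.762445
(d) P(8 ≤ X ≤ 13) = 0.631706

We have X ~ Poisson(λ=11.2).

(a) Moments:
E[X] = 11.2000
Var(X) = 11.2000
σ = √Var(X) = 3.3466

(b) Point probability using PMF:
P(X = 8) = 0.083970

(c) Cumulative probability using CDF:
P(X ≤ 13) = F(13) = 0.762445

(d) Range probability:
P(8 ≤ X ≤ 13) = P(X ≤ 13) - P(X ≤ 7)
                   = F(13) - F(7)
                   = 0.762445 - 0.130739
                   = 0.631706

This means approximately 63.2% of outcomes fall in the interval [8, 13].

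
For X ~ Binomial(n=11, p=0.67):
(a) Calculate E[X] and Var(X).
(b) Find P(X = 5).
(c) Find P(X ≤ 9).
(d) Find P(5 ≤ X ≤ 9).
(a) E[X] = 7.3700, Var(X) = 2.4321
(b) P(X = 5) = 0.080556
(c) P(X ≤ 9) = 0.921618
(d) P(5 ≤ X ≤ 9) = 0.885034

We have X ~ Binomial(n=11, p=0.67).

(a) Moments:
E[X] = 7.3700
Var(X) = 2.4321
σ = √Var(X) = 1.5595

(b) Point probability using PMF:
P(X = 5) = 0.080556

(c) Cumulative probability using CDF:
P(X ≤ 9) = F(9) = 0.921618

(d) Range probability:
P(5 ≤ X ≤ 9) = P(X ≤ 9) - P(X ≤ 4)
                   = F(9) - F(4)
                   = 0.921618 - 0.036584
                   = 0.885034

This means approximately 88.5% of outcomes fall in the interval [5, 9].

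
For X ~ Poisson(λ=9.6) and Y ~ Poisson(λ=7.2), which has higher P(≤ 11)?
Y has higher probability (P(Y ≤ 11) = 0.9371 > P(X ≤ 11) = 0.7412)

Compute P(≤ 11) for each distribution:

X ~ Poisson(λ=9.6):
P(X ≤ 11) = 0.7412

Y ~ Poisson(λ=7.2):
P(Y ≤ 11) = 0.9371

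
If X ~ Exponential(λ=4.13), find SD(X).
0.2421

We have X ~ Exponential(λ=4.13).

For an Exponential distribution with λ=4.13:
σ = √Var(X) = 0.2421

The standard deviation is the square root of the variance.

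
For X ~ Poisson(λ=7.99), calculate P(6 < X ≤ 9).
0.403267

We have X ~ Poisson(λ=7.99).

To find P(6 < X ≤ 9), we use:
P(6 < X ≤ 9) = P(X ≤ 9) - P(X ≤ 6)
                 = F(9) - F(6)
                 = 0.717864 - 0.314597
                 = 0.403267

So there's approximately a 40.3% chance that X falls in this range.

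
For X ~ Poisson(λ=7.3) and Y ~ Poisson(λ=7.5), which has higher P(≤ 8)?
X has higher probability (P(X ≤ 8) = 0.6892 > P(Y ≤ 8) = 0.6620)

Compute P(≤ 8) for each distribution:

X ~ Poisson(λ=7.3):
P(X ≤ 8) = 0.6892

Y ~ Poisson(λ=7.5):
P(Y ≤ 8) = 0.6620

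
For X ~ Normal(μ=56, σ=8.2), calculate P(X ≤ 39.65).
0.023081

We have X ~ Normal(μ=56, σ=8.2).

The CDF gives us P(X ≤ k).

Using the CDF:
P(X ≤ 39.65) = 0.023081

This means there's approximately a 2.3% chance that X is at most 39.65.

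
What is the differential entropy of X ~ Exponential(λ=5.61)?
-0.7246 nats

We have X ~ Exponential(λ=5.61).

The differential entropy measures the uncertainty or information content of the distribution.

For an Exponential distribution with λ=5.61:
h(X) = -0.7246 nats

(In bits, this would be -1.0453 bits.)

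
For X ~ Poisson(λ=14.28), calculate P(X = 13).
0.103624

We have X ~ Poisson(λ=14.28).

For a Poisson distribution, the PMF gives us the probability of each outcome.

Using the PMF formula:
P(X = 13) = 0.103624

Rounded to 4 decimal places: 0.1036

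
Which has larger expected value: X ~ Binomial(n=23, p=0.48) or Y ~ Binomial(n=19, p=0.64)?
Y has larger mean (12.1600 > 11.0400)

Compute the expected value for each distribution:

X ~ Binomial(n=23, p=0.48):
E[X] = 11.0400

Y ~ Binomial(n=19, p=0.64):
E[Y] = 12.1600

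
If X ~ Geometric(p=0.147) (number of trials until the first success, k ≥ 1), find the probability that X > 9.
0.239079

We have X ~ Geometric(p=0.147) (number of trials until the first success, k ≥ 1).

P(X > 9) = 1 - P(X ≤ 9)
                = 1 - F(9)
                = 1 - 0.760921
                = 0.239079

So there's approximately a 23.9% chance that X exceeds 9.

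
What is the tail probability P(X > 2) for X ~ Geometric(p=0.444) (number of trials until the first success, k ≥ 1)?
0.309136

We have X ~ Geometric(p=0.444) (number of trials until the first success, k ≥ 1).

P(X > 2) = 1 - P(X ≤ 2)
                = 1 - F(2)
                = 1 - 0.690864
                = 0.309136

So there's approximately a 30.9% chance that X exceeds 2.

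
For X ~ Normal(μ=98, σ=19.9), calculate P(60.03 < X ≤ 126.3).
0.894310

We have X ~ Normal(μ=98, σ=19.9).

To find P(60.03 < X ≤ 126.3), we use:
P(60.03 < X ≤ 126.3) = P(X ≤ 126.3) - P(X ≤ 60.03)
                 = F(126.3) - F(60.03)
                 = 0.922503 - 0.028193
                 = 0.894310

So there's approximately a 89.4% chance that X falls in this range.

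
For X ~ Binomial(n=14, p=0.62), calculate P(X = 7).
0.138285

We have X ~ Binomial(n=14, p=0.62).

For a Binomial distribution, the PMF gives us the probability of each outcome.

Using the PMF formula:
P(X = 7) = 0.138285

Rounded to 4 decimal places: 0.1383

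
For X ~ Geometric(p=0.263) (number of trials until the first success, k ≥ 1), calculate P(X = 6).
0.057186

We have X ~ Geometric(p=0.263) (number of trials until the first success, k ≥ 1).

For a Geometric distribution, the PMF gives us the probability of each outcome.

Using the PMF formula:
P(X = 6) = 0.057186

Rounded to 4 decimal places: 0.0572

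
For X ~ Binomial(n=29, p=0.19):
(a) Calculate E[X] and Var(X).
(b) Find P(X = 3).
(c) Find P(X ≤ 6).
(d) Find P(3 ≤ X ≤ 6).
(a) E[X] = 5.5100, Var(X) = 4.4631
(b) P(X = 3) = 0.104626
(c) P(X ≤ 6) = 0.693658
(d) P(3 ≤ X ≤ 6) = 0.626788

We have X ~ Binomial(n=29, p=0.19).

(a) Moments:
E[X] = 5.5100
Var(X) = 4.4631
σ = √Var(X) = 2.1126

(b) Point probability using PMF:
P(X = 3) = 0.104626

(c) Cumulative probability using CDF:
P(X ≤ 6) = F(6) = 0.693658

(d) Range probability:
P(3 ≤ X ≤ 6) = P(X ≤ 6) - P(X ≤ 2)
                   = F(6) - F(2)
                   = 0.693658 - 0.066870
                   = 0.626788

This means approximately 62.7% of outcomes fall in the interval [3, 6].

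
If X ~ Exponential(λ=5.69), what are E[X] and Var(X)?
E[X] = 0.1757, Var(X) = 0.0309

We have X ~ Exponential(λ=5.69).

For an Exponential distribution with λ=5.69:

Expected value:
E[X] = 0.1757

Variance:
Var(X) = 0.0309

Standard deviation:
σ = √Var(X) = 0.1757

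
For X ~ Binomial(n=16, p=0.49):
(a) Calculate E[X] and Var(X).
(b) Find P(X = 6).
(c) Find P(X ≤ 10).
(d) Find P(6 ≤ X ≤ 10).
(a) E[X] = 7.8400, Var(X) = 3.9984
(b) P(X = 6) = 0.131948
(c) P(X ≤ 10) = 0.908883
(d) P(6 ≤ X ≤ 10) = 0.788421

We have X ~ Binomial(n=16, p=0.49).

(a) Moments:
E[X] = 7.8400
Var(X) = 3.9984
σ = √Var(X) = 1.9996

(b) Point probability using PMF:
P(X = 6) = 0.131948

(c) Cumulative probability using CDF:
P(X ≤ 10) = F(10) = 0.908883

(d) Range probability:
P(6 ≤ X ≤ 10) = P(X ≤ 10) - P(X ≤ 5)
                   = F(10) - F(5)
                   = 0.908883 - 0.120462
                   = 0.788421

This means approximately 78.8% of outcomes fall in the interval [6, 10].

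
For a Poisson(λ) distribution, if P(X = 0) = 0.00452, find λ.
λ = 5.3992

For a Poisson(λ) distribution, the PMF at 0 is:
P(X = 0) = λ^0 e^(-λ) / 0! = e^(-λ)

Given P(X = 0) = 0.00452:
e^(-λ) = 0.00452
-λ = ln(0.00452)
λ = -ln(0.00452) = 5.3992

Verification: e^(-5.3992) = 0.00452 ✓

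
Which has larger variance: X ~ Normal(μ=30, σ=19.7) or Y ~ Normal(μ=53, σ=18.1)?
X has larger variance (388.0900 > 327.6100)

Compute the variance for each distribution:

X ~ Normal(μ=30, σ=19.7):
Var(X) = 388.0900

Y ~ Normal(μ=53, σ=18.1):
Var(Y) = 327.6100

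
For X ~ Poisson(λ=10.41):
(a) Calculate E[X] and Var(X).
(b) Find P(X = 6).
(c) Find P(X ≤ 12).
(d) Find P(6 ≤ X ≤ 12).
(a) E[X] = 10.4100, Var(X) = 10.4100
(b) P(X = 6) = 0.053256
(c) P(X ≤ 12) = 0.751195
(d) P(6 ≤ X ≤ 12) = 0.698115

We have X ~ Poisson(λ=10.41).

(a) Moments:
E[X] = 10.4100
Var(X) = 10.4100
σ = √Var(X) = 3.2265

(b) Point probability using PMF:
P(X = 6) = 0.053256

(c) Cumulative probability using CDF:
P(X ≤ 12) = F(12) = 0.751195

(d) Range probability:
P(6 ≤ X ≤ 12) = P(X ≤ 12) - P(X ≤ 5)
                   = F(12) - F(5)
                   = 0.751195 - 0.053079
                   = 0.698115

This means approximately 69.8% of outcomes fall in the interval [6, 12].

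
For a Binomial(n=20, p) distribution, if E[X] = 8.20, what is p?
p = 0.41

For a Binomial(n, p) distribution:
E[X] = n × p

Given n = 20 and E[X] = 8.20:
8.20 = 20 × p
p = 8.20 / 20 = 0.41

Verification: Binomial(20, 0.41) has E[X] = 8.20 ✓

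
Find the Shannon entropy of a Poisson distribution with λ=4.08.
2.0972 nats

We have X ~ Poisson(λ=4.08).

The Shannon entropy measures the uncertainty or information content of the distribution.

For a Poisson distribution with λ=4.08:
H(X) = 2.0972 nats

(In bits, this would be 3.0256 bits.)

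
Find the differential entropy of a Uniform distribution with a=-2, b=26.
3.3322 nats

We have X ~ Uniform(a=-2, b=26).

The differential entropy measures the uncertainty or information content of the distribution.

For a Uniform distribution with a=-2, b=26:
h(X) = 3.3322 nats

(In bits, this would be 4.8074 bits.)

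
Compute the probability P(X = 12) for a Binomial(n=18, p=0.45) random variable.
0.035432

We have X ~ Binomial(n=18, p=0.45).

For a Binomial distribution, the PMF gives us the probability of each outcome.

Using the PMF formula:
P(X = 12) = 0.035432

Rounded to 4 decimal places: 0.0354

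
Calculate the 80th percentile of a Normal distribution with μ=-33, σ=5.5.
-28.3711

We have X ~ Normal(μ=-33, σ=5.5).

We want to find x such that P(X ≤ x) = 0.8.

This is the 80th percentile, which means 80% of values fall below this point.

Using the inverse CDF (quantile function):
x = F⁻¹(0.8) = -28.3711

Verification: P(X ≤ -28.3711) = 0.8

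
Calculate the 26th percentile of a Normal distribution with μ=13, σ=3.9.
10.4910

We have X ~ Normal(μ=13, σ=3.9).

We want to find x such that P(X ≤ x) = 0.26.

This is the 26th percentile, which means 26% of values fall below this point.

Using the inverse CDF (quantile function):
x = F⁻¹(0.26) = 10.4910

Verification: P(X ≤ 10.4910) = 0.26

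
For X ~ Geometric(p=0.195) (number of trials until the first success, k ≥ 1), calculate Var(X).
21.1703

We have X ~ Geometric(p=0.195) (number of trials until the first success, k ≥ 1).

For a Geometric distribution with p=0.195 (number of trials until the first success, k ≥ 1):
Var(X) = 21.1703

The variance measures the spread of the distribution around the mean.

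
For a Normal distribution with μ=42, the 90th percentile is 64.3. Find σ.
σ = 17.4008

For X ~ Normal(μ, σ), the p-th percentile satisfies x = μ + z_p × σ,
where z_p = Φ⁻¹(p) is the standard normal quantile.

Step 1: z_{0.9} = Φ⁻¹(0.9) = 1.2816

Step 2: Solve for σ:
64.3 = 42 + 1.2816 × σ
σ = (64.3 - 42) / 1.2816
σ = 22.30 / 1.2816
σ = 17.4008

Verification: μ + z × σ = 42 + 1.2816 × 17.4008 = 64.30 ✓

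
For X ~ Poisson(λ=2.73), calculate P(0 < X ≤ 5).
0.875607

We have X ~ Poisson(λ=2.73).

To find P(0 < X ≤ 5), we use:
P(0 < X ≤ 5) = P(X ≤ 5) - P(X ≤ 0)
                 = F(5) - F(0)
                 = 0.940827 - 0.065219
                 = 0.875607

So there's approximately a 87.6% chance that X falls in this range.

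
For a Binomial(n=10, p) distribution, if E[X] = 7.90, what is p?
p = 0.79

For a Binomial(n, p) distribution:
E[X] = n × p

Given n = 10 and E[X] = 7.90:
7.90 = 10 × p
p = 7.90 / 10 = 0.79

Verification: Binomial(10, 0.79) has E[X] = 7.90 ✓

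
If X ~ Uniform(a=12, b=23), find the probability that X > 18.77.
0.384545

We have X ~ Uniform(a=12, b=23).

P(X > 18.77) = 1 - P(X ≤ 18.77)
                = 1 - F(18.77)
                = 1 - 0.615455
                = 0.384545

So there's approximately a 38.5% chance that X exceeds 18.77.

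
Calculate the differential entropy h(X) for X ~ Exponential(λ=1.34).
0.7073 nats

We have X ~ Exponential(λ=1.34).

The differential entropy measures the uncertainty or information content of the distribution.

For an Exponential distribution with λ=1.34:
h(X) = 0.7073 nats

(In bits, this would be 1.0205 bits.)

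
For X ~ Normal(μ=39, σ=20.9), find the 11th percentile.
13.3656

We have X ~ Normal(μ=39, σ=20.9).

We want to find x such that P(X ≤ x) = 0.11.

This is the 11th percentile, which means 11% of values fall below this point.

Using the inverse CDF (quantile function):
x = F⁻¹(0.11) = 13.3656

Verification: P(X ≤ 13.3656) = 0.11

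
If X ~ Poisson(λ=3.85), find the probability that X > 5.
0.191887

We have X ~ Poisson(λ=3.85).

P(X > 5) = 1 - P(X ≤ 5)
                = 1 - F(5)
                = 1 - 0.808113
                = 0.191887

So there's approximately a 19.2% chance that X exceeds 5.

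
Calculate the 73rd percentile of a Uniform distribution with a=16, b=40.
33.5200

We have X ~ Uniform(a=16, b=40).

We want to find x such that P(X ≤ x) = 0.73.

This is the 73rd percentile, which means 73% of values fall below this point.

Using the inverse CDF (quantile function):
x = F⁻¹(0.73) = 33.5200

Verification: P(X ≤ 33.5200) = 0.73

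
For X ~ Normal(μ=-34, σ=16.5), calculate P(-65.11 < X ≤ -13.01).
0.868651

We have X ~ Normal(μ=-34, σ=16.5).

To find P(-65.11 < X ≤ -13.01), we use:
P(-65.11 < X ≤ -13.01) = P(X ≤ -13.01) - P(X ≤ -65.11)
                 = F(-13.01) - F(-65.11)
                 = 0.898335 - 0.029684
                 = 0.868651

So there's approximately a 86.9% chance that X falls in this range.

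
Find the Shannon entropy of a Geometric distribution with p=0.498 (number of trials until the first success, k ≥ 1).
1.3918 nats

We have X ~ Geometric(p=0.498) (number of trials until the first success, k ≥ 1).

The Shannon entropy measures the uncertainty or information content of the distribution.

For a Geometric distribution with p=0.498 (number of trials until the first success, k ≥ 1):
H(X) = 1.3918 nats

(In bits, this would be 2.0080 bits.)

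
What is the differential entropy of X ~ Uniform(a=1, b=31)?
3.4012 nats

We have X ~ Uniform(a=1, b=31).

The differential entropy measures the uncertainty or information content of the distribution.

For a Uniform distribution with a=1, b=31:
h(X) = 3.4012 nats

(In bits, this would be 4.9069 bits.)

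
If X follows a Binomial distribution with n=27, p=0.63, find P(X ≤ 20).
0.921260

We have X ~ Binomial(n=27, p=0.63).

The CDF gives us P(X ≤ k).

Using the CDF:
P(X ≤ 20) = 0.921260

This means there's approximately a 92.1% chance that X is at most 20.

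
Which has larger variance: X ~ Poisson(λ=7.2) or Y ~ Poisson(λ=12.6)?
Y has larger variance (12.6000 > 7.2000)

Compute the variance for each distribution:

X ~ Poisson(λ=7.2):
Var(X) = 7.2000

Y ~ Poisson(λ=12.6):
Var(Y) = 12.6000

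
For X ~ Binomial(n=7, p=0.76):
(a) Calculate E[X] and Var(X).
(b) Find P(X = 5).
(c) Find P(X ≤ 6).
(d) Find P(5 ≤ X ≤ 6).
(a) E[X] = 5.3200, Var(X) = 1.2768
(b) P(X = 5) = 0.306697
(c) P(X ≤ 6) = 0.853548
(d) P(5 ≤ X ≤ 6) = 0.630433

We have X ~ Binomial(n=7, p=0.76).

(a) Moments:
E[X] = 5.3200
Var(X) = 1.2768
σ = √Var(X) = 1.1300

(b) Point probability using PMF:
P(X = 5) = 0.306697

(c) Cumulative probability using CDF:
P(X ≤ 6) = F(6) = 0.853548

(d) Range probability:
P(5 ≤ X ≤ 6) = P(X ≤ 6) - P(X ≤ 4)
                   = F(6) - F(4)
                   = 0.853548 - 0.223115
                   = 0.630433

This means approximately 63.0% of outcomes fall in the interval [5, 6].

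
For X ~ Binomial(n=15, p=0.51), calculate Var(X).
3.7485

We have X ~ Binomial(n=15, p=0.51).

For a Binomial distribution with n=15, p=0.51:
Var(X) = 3.7485

The variance measures the spread of the distribution around the mean.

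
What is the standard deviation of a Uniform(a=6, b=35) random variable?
8.3716

We have X ~ Uniform(a=6, b=35).

For a Uniform distribution with a=6, b=35:
σ = √Var(X) = 8.3716

The standard deviation is the square root of the variance.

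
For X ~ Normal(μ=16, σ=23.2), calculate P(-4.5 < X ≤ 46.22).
0.715191

We have X ~ Normal(μ=16, σ=23.2).

To find P(-4.5 < X ≤ 46.22), we use:
P(-4.5 < X ≤ 46.22) = P(X ≤ 46.22) - P(X ≤ -4.5)
                 = F(46.22) - F(-4.5)
                 = 0.903642 - 0.188451
                 = 0.715191

So there's approximately a 71.5% chance that X falls in this range.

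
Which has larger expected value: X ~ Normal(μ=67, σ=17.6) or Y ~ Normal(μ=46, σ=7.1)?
X has larger mean (67.0000 > 46.0000)

Compute the expected value for each distribution:

X ~ Normal(μ=67, σ=17.6):
E[X] = 67.0000

Y ~ Normal(μ=46, σ=7.1):
E[Y] = 46.0000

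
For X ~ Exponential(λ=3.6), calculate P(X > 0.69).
0.083409

We have X ~ Exponential(λ=3.6).

P(X > 0.69) = 1 - P(X ≤ 0.69)
                = 1 - F(0.69)
                = 1 - 0.916591
                = 0.083409

So there's approximately a 8.3% chance that X exceeds 0.69.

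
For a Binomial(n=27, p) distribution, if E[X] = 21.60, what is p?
p = 0.8

For a Binomial(n, p) distribution:
E[X] = n × p

Given n = 27 and E[X] = 21.60:
21.60 = 27 × p
p = 21.60 / 27 = 0.8

Verification: Binomial(27, 0.8) has E[X] = 21.60 ✓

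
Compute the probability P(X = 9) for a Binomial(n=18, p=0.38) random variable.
0.108741

We have X ~ Binomial(n=18, p=0.38).

For a Binomial distribution, the PMF gives us the probability of each outcome.

Using the PMF formula:
P(X = 9) = 0.108741

Rounded to 4 decimal places: 0.1087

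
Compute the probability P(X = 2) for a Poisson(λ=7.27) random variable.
0.018396

We have X ~ Poisson(λ=7.27).

For a Poisson distribution, the PMF gives us the probability of each outcome.

Using the PMF formula:
P(X = 2) = 0.018396

Rounded to 4 decimal places: 0.0184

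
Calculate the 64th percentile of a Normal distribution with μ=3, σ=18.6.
9.6673

We have X ~ Normal(μ=3, σ=18.6).

We want to find x such that P(X ≤ x) = 0.64.

This is the 64th percentile, which means 64% of values fall below this point.

Using the inverse CDF (quantile function):
x = F⁻¹(0.64) = 9.6673

Verification: P(X ≤ 9.6673) = 0.64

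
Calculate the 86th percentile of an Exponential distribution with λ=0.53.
3.7096

We have X ~ Exponential(λ=0.53).

We want to find x such that P(X ≤ x) = 0.86.

This is the 86th percentile, which means 86% of values fall below this point.

Using the inverse CDF (quantile function):
x = F⁻¹(0.86) = 3.7096

Verification: P(X ≤ 3.7096) = 0.86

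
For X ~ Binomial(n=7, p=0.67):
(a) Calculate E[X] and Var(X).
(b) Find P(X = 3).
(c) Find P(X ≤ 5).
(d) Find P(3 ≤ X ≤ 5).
(a) E[X] = 4.6900, Var(X) = 1.5477
(b) P(X = 3) = 0.124838
(c) P(X ≤ 5) = 0.730434
(d) P(3 ≤ X ≤ 5) = 0.687058

We have X ~ Binomial(n=7, p=0.67).

(a) Moments:
E[X] = 4.6900
Var(X) = 1.5477
σ = √Var(X) = 1.2441

(b) Point probability using PMF:
P(X = 3) = 0.124838

(c) Cumulative probability using CDF:
P(X ≤ 5) = F(5) = 0.730434

(d) Range probability:
P(3 ≤ X ≤ 5) = P(X ≤ 5) - P(X ≤ 2)
                   = F(5) - F(2)
                   = 0.730434 - 0.043376
                   = 0.687058

This means approximately 68.7% of outcomes fall in the interval [3, 5].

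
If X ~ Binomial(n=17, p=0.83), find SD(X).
1.5488

We have X ~ Binomial(n=17, p=0.83).

For a Binomial distribution with n=17, p=0.83:
σ = √Var(X) = 1.5488

The standard deviation is the square root of the variance.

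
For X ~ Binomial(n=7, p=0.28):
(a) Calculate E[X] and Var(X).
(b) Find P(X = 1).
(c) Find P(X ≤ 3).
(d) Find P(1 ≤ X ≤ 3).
(a) E[X] = 1.9600, Var(X) = 1.4112
(b) P(X = 1) = 0.273056
(c) P(X ≤ 3) = 0.898404
(d) P(1 ≤ X ≤ 3) = 0.798098

We have X ~ Binomial(n=7, p=0.28).

(a) Moments:
E[X] = 1.9600
Var(X) = 1.4112
σ = √Var(X) = 1.1879

(b) Point probability using PMF:
P(X = 1) = 0.273056

(c) Cumulative probability using CDF:
P(X ≤ 3) = F(3) = 0.898404

(d) Range probability:
P(1 ≤ X ≤ 3) = P(X ≤ 3) - P(X ≤ 0)
                   = F(3) - F(0)
                   = 0.898404 - 0.100306
                   = 0.798098

This means approximately 79.8% of outcomes fall in the interval [1, 3].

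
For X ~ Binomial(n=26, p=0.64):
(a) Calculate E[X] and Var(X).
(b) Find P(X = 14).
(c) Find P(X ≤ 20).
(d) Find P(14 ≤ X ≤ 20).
(a) E[X] = 16.6400, Var(X) = 5.9904
(b) P(X = 14) = 0.088516
(c) P(X ≤ 20) = 0.947183
(d) P(14 ≤ X ≤ 20) = 0.845880

We have X ~ Binomial(n=26, p=0.64).

(a) Moments:
E[X] = 16.6400
Var(X) = 5.9904
σ = √Var(X) = 2.4475

(b) Point probability using PMF:
P(X = 14) = 0.088516

(c) Cumulative probability using CDF:
P(X ≤ 20) = F(20) = 0.947183

(d) Range probability:
P(14 ≤ X ≤ 20) = P(X ≤ 20) - P(X ≤ 13)
                   = F(20) - F(13)
                   = 0.947183 - 0.101303
                   = 0.845880

This means approximately 84.6% of outcomes fall in the interval [14, 20].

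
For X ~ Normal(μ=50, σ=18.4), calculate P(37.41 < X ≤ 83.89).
0.720339

We have X ~ Normal(μ=50, σ=18.4).

To find P(37.41 < X ≤ 83.89), we use:
P(37.41 < X ≤ 83.89) = P(X ≤ 83.89) - P(X ≤ 37.41)
                 = F(83.89) - F(37.41)
                 = 0.967251 - 0.246912
                 = 0.720339

So there's approximately a 72.0% chance that X falls in this range.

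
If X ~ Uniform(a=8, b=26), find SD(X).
5.1962

We have X ~ Uniform(a=8, b=26).

For a Uniform distribution with a=8, b=26:
σ = √Var(X) = 5.1962

The standard deviation is the square root of the variance.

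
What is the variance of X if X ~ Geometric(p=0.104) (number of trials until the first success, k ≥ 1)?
82.8402

We have X ~ Geometric(p=0.104) (number of trials until the first success, k ≥ 1).

For a Geometric distribution with p=0.104 (number of trials until the first success, k ≥ 1):
Var(X) = 82.8402

The variance measures the spread of the distribution around the mean.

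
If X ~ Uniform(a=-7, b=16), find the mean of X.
4.5000

We have X ~ Uniform(a=-7, b=16).

For a Uniform distribution with a=-7, b=16:
E[X] = 4.5000

This is the expected (average) value of X.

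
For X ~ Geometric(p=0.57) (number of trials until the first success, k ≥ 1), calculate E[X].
1.7544

We have X ~ Geometric(p=0.57) (number of trials until the first success, k ≥ 1).

For a Geometric distribution with p=0.57 (number of trials until the first success, k ≥ 1):
E[X] = 1.7544

This is the expected (average) value of X.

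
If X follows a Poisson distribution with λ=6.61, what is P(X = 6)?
0.156023

We have X ~ Poisson(λ=6.61).

For a Poisson distribution, the PMF gives us the probability of each outcome.

Using the PMF formula:
P(X = 6) = 0.156023

Rounded to 4 decimal places: 0.1560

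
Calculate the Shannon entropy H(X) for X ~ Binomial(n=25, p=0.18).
2.0603 nats

We have X ~ Binomial(n=25, p=0.18).

The Shannon entropy measures the uncertainty or information content of the distribution.

For a Binomial distribution with n=25, p=0.18:
H(X) = 2.0603 nats

(In bits, this would be 2.9724 bits.)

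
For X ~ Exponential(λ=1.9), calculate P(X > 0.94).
0.167629

We have X ~ Exponential(λ=1.9).

P(X > 0.94) = 1 - P(X ≤ 0.94)
                = 1 - F(0.94)
                = 1 - 0.832371
                = 0.167629

So there's approximately a 16.8% chance that X exceeds 0.94.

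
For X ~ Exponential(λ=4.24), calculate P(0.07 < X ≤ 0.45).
0.594816

We have X ~ Exponential(λ=4.24).

To find P(0.07 < X ≤ 0.45), we use:
P(0.07 < X ≤ 0.45) = P(X ≤ 0.45) - P(X ≤ 0.07)
                 = F(0.45) - F(0.07)
                 = 0.851623 - 0.256807
                 = 0.594816

So there's approximately a 59.5% chance that X falls in this range.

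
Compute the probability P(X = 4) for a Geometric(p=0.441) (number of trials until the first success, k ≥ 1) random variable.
0.077033

We have X ~ Geometric(p=0.441) (number of trials until the first success, k ≥ 1).

For a Geometric distribution, the PMF gives us the probability of each outcome.

Using the PMF formula:
P(X = 4) = 0.077033

Rounded to 4 decimal places: 0.0770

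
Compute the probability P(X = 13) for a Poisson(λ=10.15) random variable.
0.076153

We have X ~ Poisson(λ=10.15).

For a Poisson distribution, the PMF gives us the probability of each outcome.

Using the PMF formula:
P(X = 13) = 0.076153

Rounded to 4 decimal places: 0.0762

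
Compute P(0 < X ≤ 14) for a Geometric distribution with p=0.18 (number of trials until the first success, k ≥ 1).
0.937857

We have X ~ Geometric(p=0.18) (number of trials until the first success, k ≥ 1).

To find P(0 < X ≤ 14), we use:
P(0 < X ≤ 14) = P(X ≤ 14) - P(X ≤ 0)
                 = F(14) - F(0)
                 = 0.937857 - 0.000000
                 = 0.937857

So there's approximately a 93.8% chance that X falls in this range.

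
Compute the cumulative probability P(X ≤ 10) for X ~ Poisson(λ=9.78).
0.610542

We have X ~ Poisson(λ=9.78).

The CDF gives us P(X ≤ k).

Using the CDF:
P(X ≤ 10) = 0.610542

This means there's approximately a 61.1% chance that X is at most 10.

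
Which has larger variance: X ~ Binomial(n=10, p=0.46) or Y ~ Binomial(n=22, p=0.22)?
Y has larger variance (3.7752 > 2.4840)

Compute the variance for each distribution:

X ~ Binomial(n=10, p=0.46):
Var(X) = 2.4840

Y ~ Binomial(n=22, p=0.22):
Var(Y) = 3.7752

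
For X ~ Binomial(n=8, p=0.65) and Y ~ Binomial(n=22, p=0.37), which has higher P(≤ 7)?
X has higher probability (P(X ≤ 7) = 0.9681 > P(Y ≤ 7) = 0.3961)

Compute P(≤ 7) for each distribution:

X ~ Binomial(n=8, p=0.65):
P(X ≤ 7) = 0.9681

Y ~ Binomial(n=22, p=0.37):
P(Y ≤ 7) = 0.3961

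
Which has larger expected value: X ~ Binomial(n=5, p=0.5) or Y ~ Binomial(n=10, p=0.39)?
Y has larger mean (3.9000 > 2.5000)

Compute the expected value for each distribution:

X ~ Binomial(n=5, p=0.5):
E[X] = 2.5000

Y ~ Binomial(n=10, p=0.39):
E[Y] = 3.9000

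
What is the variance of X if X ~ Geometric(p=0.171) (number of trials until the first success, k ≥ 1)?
28.3506

We have X ~ Geometric(p=0.171) (number of trials until the first success, k ≥ 1).

For a Geometric distribution with p=0.171 (number of trials until the first success, k ≥ 1):
Var(X) = 28.3506

The variance measures the spread of the distribution around the mean.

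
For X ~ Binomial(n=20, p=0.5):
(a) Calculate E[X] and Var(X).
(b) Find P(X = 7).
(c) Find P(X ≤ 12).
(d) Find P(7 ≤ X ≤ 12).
(a) E[X] = 10.0000, Var(X) = 5.0000
(b) P(X = 7) = 0.073929
(c) P(X ≤ 12) = 0.868412
(d) P(7 ≤ X ≤ 12) = 0.810753

We have X ~ Binomial(n=20, p=0.5).

(a) Moments:
E[X] = 10.0000
Var(X) = 5.0000
σ = √Var(X) = 2.2361

(b) Point probability using PMF:
P(X = 7) = 0.073929

(c) Cumulative probability using CDF:
P(X ≤ 12) = F(12) = 0.868412

(d) Range probability:
P(7 ≤ X ≤ 12) = P(X ≤ 12) - P(X ≤ 6)
                   = F(12) - F(6)
                   = 0.868412 - 0.057659
                   = 0.810753

This means approximately 81.1% of outcomes fall in the interval [7, 12].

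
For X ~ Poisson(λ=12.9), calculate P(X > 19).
0.040014

We have X ~ Poisson(λ=12.9).

P(X > 19) = 1 - P(X ≤ 19)
                = 1 - F(19)
                = 1 - 0.959986
                = 0.040014

So there's approximately a 4.0% chance that X exceeds 19.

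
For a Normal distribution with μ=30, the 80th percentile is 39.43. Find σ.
σ = 11.2046

For X ~ Normal(μ, σ), the p-th percentile satisfies x = μ + z_p × σ,
where z_p = Φ⁻¹(p) is the standard normal quantile.

Step 1: z_{0.8} = Φ⁻¹(0.8) = 0.8416

Step 2: Solve for σ:
39.43 = 30 + 0.8416 × σ
σ = (39.43 - 30) / 0.8416
σ = 9.43 / 0.8416
σ = 11.2046

Verification: μ + z × σ = 30 + 0.8416 × 11.2046 = 39.43 ✓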